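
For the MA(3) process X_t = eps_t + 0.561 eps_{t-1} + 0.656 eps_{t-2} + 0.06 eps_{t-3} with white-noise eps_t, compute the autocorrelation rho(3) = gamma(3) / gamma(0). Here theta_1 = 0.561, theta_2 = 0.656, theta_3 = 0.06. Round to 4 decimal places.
\rho(3) = 0.0343

For an MA(q) process with theta_0 = 1, the autocovariance is
  gamma(k) = sigma^2 * sum_{i=0..q-k} theta_i * theta_{i+k},
and rho(k) = gamma(k) / gamma(0). Sigma^2 cancels.
  numerator   = (1)*(0.06) = 0.06.
  denominator = (1)^2 + (0.561)^2 + (0.656)^2 + (0.06)^2 = 1.748657.
  rho(3) = 0.06 / 1.748657 = 0.0343.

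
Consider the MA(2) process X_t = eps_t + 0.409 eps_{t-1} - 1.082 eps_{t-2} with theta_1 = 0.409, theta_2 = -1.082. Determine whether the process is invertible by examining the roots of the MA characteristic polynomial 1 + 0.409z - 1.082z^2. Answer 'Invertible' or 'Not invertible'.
\text{Not invertible}

The MA(q) characteristic polynomial is P(z) = 1 + 0.409z - 1.082z^2.
Invertibility requires all roots to lie outside the unit circle, i.e. |z| > 1 for every root.
Set 1 + (0.409) z + (-1.082) z^2 = 0, i.e. a z^2 + b z + c = 0 with a = -1.082, b = 0.409, c = 1.
Discriminant D = b^2 - 4ac = (0.409)^2 - 4*(-1.082)*1 = 0.167281 - (-4.328) = 4.495281.
D >= 0, so the roots are real: z = (-b +/- sqrt(D)) / (2a) = (-0.409 +/- 2.120208) / (-2.164).
  z_1 = (-0.409 + 2.120208) / (-2.164) = -0.7908,   |z_1| = 0.7908.
  z_2 = (-0.409 - 2.120208) / (-2.164) = 1.1688,   |z_2| = 1.1688.
Moduli of all roots: 0.7908, 1.1688.
All moduli strictly greater than 1? No.
Verdict: Not invertible.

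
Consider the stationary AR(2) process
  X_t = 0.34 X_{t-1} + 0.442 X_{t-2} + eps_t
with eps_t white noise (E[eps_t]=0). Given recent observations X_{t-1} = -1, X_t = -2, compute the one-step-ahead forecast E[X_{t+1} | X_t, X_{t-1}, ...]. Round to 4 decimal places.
E[X_{t+1} \mid \mathcal F_t] = -1.1220

For an AR(p) model X_t = c + sum_i phi_i X_{t-i} + eps_t, the
one-step-ahead conditional mean is
  E[X_{t+1} | X_t, ...] = c + sum_i phi_i X_{t+1-i}.
Substitute known values:
  E[X_{t+1} | ...] = (0.34) * (-2) + (0.442) * (-1)
                   = -1.1220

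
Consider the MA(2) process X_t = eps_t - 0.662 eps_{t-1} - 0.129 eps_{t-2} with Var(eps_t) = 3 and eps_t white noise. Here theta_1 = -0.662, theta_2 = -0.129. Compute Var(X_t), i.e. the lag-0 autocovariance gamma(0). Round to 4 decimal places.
\gamma(0) = 4.3647

For an MA(q) process X_t = eps_t + sum_i theta_i eps_{t-i} with
Var(eps_t) = sigma^2, the variance is
  gamma(0) = sigma^2 * (1 + sum_i theta_i^2).
  sum_i theta_i^2 = (-0.662)^2 + (-0.129)^2 = 0.438244 + 0.016641 = 0.454885.
  gamma(0) = 3 * (1 + 0.454885) = 3 * 1.454885 = 4.364655, which rounds to 4.3647.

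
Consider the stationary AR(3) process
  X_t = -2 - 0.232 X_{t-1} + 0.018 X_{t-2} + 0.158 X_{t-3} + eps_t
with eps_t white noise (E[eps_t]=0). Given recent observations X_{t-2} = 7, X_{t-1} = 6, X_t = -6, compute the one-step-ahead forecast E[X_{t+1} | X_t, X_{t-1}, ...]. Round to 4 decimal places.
E[X_{t+1} \mid \mathcal F_t] = 0.6060

For an AR(p) model X_t = c + sum_i phi_i X_{t-i} + eps_t, the
one-step-ahead conditional mean is
  E[X_{t+1} | X_t, ...] = c + sum_i phi_i X_{t+1-i}.
Substitute known values:
  E[X_{t+1} | ...] = -2 + (-0.232) * (-6) + (0.018) * (6) + (0.158) * (7)
                   = 0.6060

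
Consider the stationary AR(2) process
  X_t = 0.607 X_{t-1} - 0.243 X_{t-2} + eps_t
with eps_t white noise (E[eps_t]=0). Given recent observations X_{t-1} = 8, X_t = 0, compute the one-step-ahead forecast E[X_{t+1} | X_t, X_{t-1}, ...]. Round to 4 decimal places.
E[X_{t+1} \mid \mathcal F_t] = -1.9440

For an AR(p) model X_t = c + sum_i phi_i X_{t-i} + eps_t, the
one-step-ahead conditional mean is
  E[X_{t+1} | X_t, ...] = c + sum_i phi_i X_{t+1-i}.
Substitute known values:
  E[X_{t+1} | ...] = (0.607) * (0) + (-0.243) * (8)
                   = -1.9440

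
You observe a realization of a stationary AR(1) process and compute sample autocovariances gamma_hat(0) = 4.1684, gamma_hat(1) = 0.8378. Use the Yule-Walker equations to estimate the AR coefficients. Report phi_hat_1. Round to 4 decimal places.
\hat\phi_{1} = 0.2010

The Yule-Walker equations for an AR(p) process read, in matrix form,
  Gamma_p phi = r_p,   with   (Gamma_p)_{ij} = gamma(|i - j|),
                       (r_p)_i = gamma(i),   i,j = 1..p.
Substitute the sample gammas (Toeplitz matrix and right-hand side of size 1):
  Gamma_p = [[4.1684]]
  r_p     = [0.8378]
With p = 1 this is the single equation gamma(0) phi_1 = gamma(1):
  phi_hat_1 = gamma(1) / gamma(0) = 0.8378 / 4.1684 = 0.2010.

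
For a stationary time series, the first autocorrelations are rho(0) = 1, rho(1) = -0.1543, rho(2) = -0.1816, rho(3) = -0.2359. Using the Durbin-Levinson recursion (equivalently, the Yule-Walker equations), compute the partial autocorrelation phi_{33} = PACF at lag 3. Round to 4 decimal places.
\phi_{33} = -0.3240

The PACF at lag k is phi_{kk}, the last component of the solution
to the Yule-Walker system G_k phi = r_k where
  (G_k)_{ij} = rho(|i - j|), (r_k)_i = rho(i), i,j = 1..k.
Equivalently, Durbin-Levinson gives phi_{kk} iteratively:
  phi_{11} = rho(1)
  phi_{kk} = [rho(k) - sum_{j=1..k-1} phi_{k-1,j} rho(k-j)]
            / [1 - sum_{j=1..k-1} phi_{k-1,j} rho(j)],
  phi_{k,j} = phi_{k-1,j} - phi_{kk} phi_{k-1,k-j},  j = 1..k-1.
Step k = 1:
  phi_11 = rho(1) = -0.1543.
Step k = 2:
  phi_22 = [rho(2) - phi_11 rho(1)] / [1 - phi_11 rho(1)] = [-0.1816 - (-0.1543)(-0.1543)] / [1 - (-0.1543)(-0.1543)]
         = -0.20540849 / 0.97619151 = -0.210418.
  Update: phi_21 = phi_11 - phi_22 phi_11 = -0.1543 - (-0.210418)(-0.1543) = -0.186768.
Step k = 3:
  phi_33 = [rho(3) - phi_21 rho(2) - phi_22 rho(1)] / [1 - phi_21 rho(1) - phi_22 rho(2)]
    numerator   = -0.2359 - (-0.186768)(-0.1816) - (-0.210418)(-0.1543) = -0.30228452
    denominator = 1 - (-0.186768)(-0.1543) - (-0.210418)(-0.1816) = 0.93296982
  phi_33 = -0.30228452 / 0.93296982 = -0.324.
Therefore phi_{33} = -0.3240.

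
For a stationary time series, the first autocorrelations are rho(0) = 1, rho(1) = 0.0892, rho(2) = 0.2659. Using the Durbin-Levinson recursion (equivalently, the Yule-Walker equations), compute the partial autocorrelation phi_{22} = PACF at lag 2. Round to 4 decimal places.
\phi_{22} = 0.2600

The PACF at lag k is phi_{kk}, the last component of the solution
to the Yule-Walker system G_k phi = r_k where
  (G_k)_{ij} = rho(|i - j|), (r_k)_i = rho(i), i,j = 1..k.
Equivalently, Durbin-Levinson gives phi_{kk} iteratively:
  phi_{11} = rho(1)
  phi_{kk} = [rho(k) - sum_{j=1..k-1} phi_{k-1,j} rho(k-j)]
            / [1 - sum_{j=1..k-1} phi_{k-1,j} rho(j)],
  phi_{k,j} = phi_{k-1,j} - phi_{kk} phi_{k-1,k-j},  j = 1..k-1.
Step k = 1:
  phi_11 = rho(1) = 0.0892.
Step k = 2:
  phi_22 = [rho(2) - phi_11 rho(1)] / [1 - phi_11 rho(1)] = [0.2659 - (0.0892)(0.0892)] / [1 - (0.0892)(0.0892)]
         = 0.25794336 / 0.99204336 = 0.26.
Therefore phi_{22} = 0.2600.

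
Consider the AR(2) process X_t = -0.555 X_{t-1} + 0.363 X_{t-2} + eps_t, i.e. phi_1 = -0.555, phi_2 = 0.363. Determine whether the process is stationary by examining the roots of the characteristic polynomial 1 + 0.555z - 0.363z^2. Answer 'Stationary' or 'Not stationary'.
\text{Stationary}

The AR(p) characteristic polynomial is P(z) = 1 + 0.555z - 0.363z^2.
Stationarity requires all roots to lie outside the unit circle, i.e. |z| > 1 for every root.
Set 1 + (0.555) z + (-0.363) z^2 = 0, i.e. a z^2 + b z + c = 0 with a = -0.363, b = 0.555, c = 1.
Discriminant D = b^2 - 4ac = (0.555)^2 - 4*(-0.363)*1 = 0.308025 - (-1.452) = 1.760025.
D >= 0, so the roots are real: z = (-b +/- sqrt(D)) / (2a) = (-0.555 +/- 1.326659) / (-0.726).
  z_1 = (-0.555 + 1.326659) / (-0.726) = -1.0629,   |z_1| = 1.0629.
  z_2 = (-0.555 - 1.326659) / (-0.726) = 2.5918,   |z_2| = 2.5918.
Moduli of all roots: 1.0629, 2.5918.
All moduli strictly greater than 1? Yes.
Verdict: Stationary.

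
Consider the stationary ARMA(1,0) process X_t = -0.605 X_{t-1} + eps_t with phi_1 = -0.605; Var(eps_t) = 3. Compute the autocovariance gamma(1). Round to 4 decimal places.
\gamma(1) = -2.8629

Multiply the model equation by X_{t-k} and take expectations. With theta_0 = psi_0 = 1 and psi_j the MA(infinity) weights, this gives
  gamma(k) - sum_i phi_i gamma(k-i) = c_k,
  c_k = sigma^2 * sum_{j=k..q} theta_j psi_{j-k}   (c_k = 0 for k > q),
using gamma(-m) = gamma(m).
Pure AR (q = 0): c_0 = sigma^2 = 3, c_k = 0 for k >= 1.
Equations for k = 0 and k = 1 (AR order 1):
  gamma(0) = phi_1 gamma(1) + c_0
  gamma(1) = phi_1 gamma(0) + c_1
Substituting the second into the first: gamma(0) (1 - phi_1^2) = c_0 + phi_1 c_1, so
  gamma(0) = c_0 / (1 - phi_1^2) = 3 / (1 - (-0.605)^2) = 3 / 0.633975 = 4.732048.
  gamma(1) = phi_1 gamma(0) = (-0.605)(4.732048) = -2.862889.
Therefore gamma(1) = -2.8629 (to 4 decimal places).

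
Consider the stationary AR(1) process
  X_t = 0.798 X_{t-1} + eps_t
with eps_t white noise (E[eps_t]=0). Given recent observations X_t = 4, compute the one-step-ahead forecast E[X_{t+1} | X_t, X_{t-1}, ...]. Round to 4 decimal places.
E[X_{t+1} \mid \mathcal F_t] = 3.1920

For an AR(p) model X_t = c + sum_i phi_i X_{t-i} + eps_t, the
one-step-ahead conditional mean is
  E[X_{t+1} | X_t, ...] = c + sum_i phi_i X_{t+1-i}.
Substitute known values:
  E[X_{t+1} | ...] = (0.798) * (4)
                   = 3.1920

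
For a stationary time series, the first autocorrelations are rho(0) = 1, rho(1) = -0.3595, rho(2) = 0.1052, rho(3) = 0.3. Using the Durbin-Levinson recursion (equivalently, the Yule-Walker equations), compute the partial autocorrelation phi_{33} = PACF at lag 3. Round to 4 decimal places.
\phi_{33} = 0.3780

The PACF at lag k is phi_{kk}, the last component of the solution
to the Yule-Walker system G_k phi = r_k where
  (G_k)_{ij} = rho(|i - j|), (r_k)_i = rho(i), i,j = 1..k.
Equivalently, Durbin-Levinson gives phi_{kk} iteratively:
  phi_{11} = rho(1)
  phi_{kk} = [rho(k) - sum_{j=1..k-1} phi_{k-1,j} rho(k-j)]
            / [1 - sum_{j=1..k-1} phi_{k-1,j} rho(j)],
  phi_{k,j} = phi_{k-1,j} - phi_{kk} phi_{k-1,k-j},  j = 1..k-1.
Step k = 1:
  phi_11 = rho(1) = -0.3595.
Step k = 2:
  phi_22 = [rho(2) - phi_11 rho(1)] / [1 - phi_11 rho(1)] = [0.1052 - (-0.3595)(-0.3595)] / [1 - (-0.3595)(-0.3595)]
         = -0.02404025 / 0.87075975 = -0.027608.
  Update: phi_21 = phi_11 - phi_22 phi_11 = -0.3595 - (-0.027608)(-0.3595) = -0.369425.
Step k = 3:
  phi_33 = [rho(3) - phi_21 rho(2) - phi_22 rho(1)] / [1 - phi_21 rho(1) - phi_22 rho(2)]
    numerator   = 0.3 - (-0.369425)(0.1052) - (-0.027608)(-0.3595) = 0.32893833
    denominator = 1 - (-0.369425)(-0.3595) - (-0.027608)(0.1052) = 0.87009604
  phi_33 = 0.32893833 / 0.87009604 = 0.378.
Therefore phi_{33} = 0.3780.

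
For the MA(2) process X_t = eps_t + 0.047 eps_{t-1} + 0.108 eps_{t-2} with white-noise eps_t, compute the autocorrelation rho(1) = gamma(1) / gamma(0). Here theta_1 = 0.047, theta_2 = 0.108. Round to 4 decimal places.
\rho(1) = 0.0514

For an MA(q) process with theta_0 = 1, the autocovariance is
  gamma(k) = sigma^2 * sum_{i=0..q-k} theta_i * theta_{i+k},
and rho(k) = gamma(k) / gamma(0). Sigma^2 cancels.
  numerator   = (1)*(0.047) + (0.047)*(0.108) = 0.052076.
  denominator = (1)^2 + (0.047)^2 + (0.108)^2 = 1.013873.
  rho(1) = 0.052076 / 1.013873 = 0.0514.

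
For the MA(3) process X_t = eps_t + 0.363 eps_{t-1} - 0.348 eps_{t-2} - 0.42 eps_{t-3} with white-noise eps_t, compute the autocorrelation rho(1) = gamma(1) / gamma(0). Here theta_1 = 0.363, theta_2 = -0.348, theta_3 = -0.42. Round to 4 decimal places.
\rho(1) = 0.2679

For an MA(q) process with theta_0 = 1, the autocovariance is
  gamma(k) = sigma^2 * sum_{i=0..q-k} theta_i * theta_{i+k},
and rho(k) = gamma(k) / gamma(0). Sigma^2 cancels.
  numerator   = (1)*(0.363) + (0.363)*(-0.348) + (-0.348)*(-0.42) = 0.382836.
  denominator = (1)^2 + (0.363)^2 + (-0.348)^2 + (-0.42)^2 = 1.429273.
  rho(1) = 0.382836 / 1.429273 = 0.2679.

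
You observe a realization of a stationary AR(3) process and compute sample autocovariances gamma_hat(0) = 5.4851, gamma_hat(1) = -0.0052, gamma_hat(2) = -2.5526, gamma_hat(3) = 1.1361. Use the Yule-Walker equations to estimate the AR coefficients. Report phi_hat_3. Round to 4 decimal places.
\hat\phi_{3} = 0.2630

The Yule-Walker equations for an AR(p) process read, in matrix form,
  Gamma_p phi = r_p,   with   (Gamma_p)_{ij} = gamma(|i - j|),
                       (r_p)_i = gamma(i),   i,j = 1..p.
Substitute the sample gammas (Toeplitz matrix and right-hand side of size 3):
  Gamma_p = [[5.4851, -0.0052, -2.5526], [-0.0052, 5.4851, -0.0052], [-2.5526, -0.0052, 5.4851]]
  r_p     = [-0.0052, -2.5526, 1.1361]
Written out (R1..R3):
  (R1) 5.4851 phi_1 - 0.0052 phi_2 - 2.5526 phi_3 = -0.0052
  (R2) -0.0052 phi_1 + 5.4851 phi_2 - 0.0052 phi_3 = -2.5526
  (R3) -2.5526 phi_1 - 0.0052 phi_2 + 5.4851 phi_3 = 1.1361
Gaussian elimination:
  R2 <- R2 - (-0.0052/5.4851) R1 = R2 - (-0.000948) R1:  5.485095 phi_2 - 0.00762 phi_3 = -2.552605
  R3 <- R3 - (-2.5526/5.4851) R1 = R3 - (-0.46537) R1:  -0.00762 phi_2 + 4.297197 phi_3 = 1.13368
  R3 <- R3 - (-0.00762/5.485095) R2 = R3 - (-0.001389) R2:  4.297186 phi_3 = 1.130134
Back-substitution:
  phi_hat_3 = 1.130134 / 4.297186 = 0.262994
  phi_hat_2 = (-2.552605 - (-0.00762)(0.262994)) / 5.485095 = -0.465006
  phi_hat_1 = (-0.0052 - (-0.0052)(-0.465006) - (-2.5526)(0.262994)) / 5.4851 = 0.121001
So phi_hat = [0.1210, -0.4650, 0.2630].
Therefore phi_hat_3 = 0.2630.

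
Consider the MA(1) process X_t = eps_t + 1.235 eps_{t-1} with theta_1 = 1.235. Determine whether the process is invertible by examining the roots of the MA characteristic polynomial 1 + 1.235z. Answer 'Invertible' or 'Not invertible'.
\text{Not invertible}

The MA(q) characteristic polynomial is P(z) = 1 + 1.235z.
Invertibility requires all roots to lie outside the unit circle, i.e. |z| > 1 for every root.
This is linear in z: 1 + (1.235) z = 0  =>  z = -1/(1.235) = -0.809717,  |z| = 0.809717.
Moduli of all roots: 0.8097.
All moduli strictly greater than 1? No.
Verdict: Not invertible.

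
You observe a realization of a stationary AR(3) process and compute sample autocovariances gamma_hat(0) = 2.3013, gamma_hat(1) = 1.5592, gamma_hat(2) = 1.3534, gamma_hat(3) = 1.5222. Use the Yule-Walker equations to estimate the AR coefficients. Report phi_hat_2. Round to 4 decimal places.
\hat\phi_{2} = 0.0399

The Yule-Walker equations for an AR(p) process read, in matrix form,
  Gamma_p phi = r_p,   with   (Gamma_p)_{ij} = gamma(|i - j|),
                       (r_p)_i = gamma(i),   i,j = 1..p.
Substitute the sample gammas (Toeplitz matrix and right-hand side of size 3):
  Gamma_p = [[2.3013, 1.5592, 1.3534], [1.5592, 2.3013, 1.5592], [1.3534, 1.5592, 2.3013]]
  r_p     = [1.5592, 1.3534, 1.5222]
Written out (R1..R3):
  (R1) 2.3013 phi_1 + 1.5592 phi_2 + 1.3534 phi_3 = 1.5592
  (R2) 1.5592 phi_1 + 2.3013 phi_2 + 1.5592 phi_3 = 1.3534
  (R3) 1.3534 phi_1 + 1.5592 phi_2 + 2.3013 phi_3 = 1.5222
Gaussian elimination:
  R2 <- R2 - (1.5592/2.3013) R1 = R2 - (0.67753) R1:  1.244895 phi_2 + 0.642231 phi_3 = 0.296995
  R3 <- R3 - (1.3534/2.3013) R1 = R3 - (0.588102) R1:  0.642231 phi_2 + 1.505362 phi_3 = 0.605231
  R3 <- R3 - (0.642231/1.244895) R2 = R3 - (0.515891) R2:  1.174041 phi_3 = 0.452014
Back-substitution:
  phi_hat_3 = 0.452014 / 1.174041 = 0.385007
  phi_hat_2 = (0.296995 - (0.642231)(0.385007)) / 1.244895 = 0.039949
  phi_hat_1 = (1.5592 - (1.5592)(0.039949) - (1.3534)(0.385007)) / 2.3013 = 0.42404
So phi_hat = [0.4240, 0.0399, 0.3850].
Therefore phi_hat_2 = 0.0399.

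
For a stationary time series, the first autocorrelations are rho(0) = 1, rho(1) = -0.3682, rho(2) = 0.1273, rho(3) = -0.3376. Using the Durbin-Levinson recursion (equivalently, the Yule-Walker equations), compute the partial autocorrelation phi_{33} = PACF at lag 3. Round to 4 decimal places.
\phi_{33} = -0.3399

The PACF at lag k is phi_{kk}, the last component of the solution
to the Yule-Walker system G_k phi = r_k where
  (G_k)_{ij} = rho(|i - j|), (r_k)_i = rho(i), i,j = 1..k.
Equivalently, Durbin-Levinson gives phi_{kk} iteratively:
  phi_{11} = rho(1)
  phi_{kk} = [rho(k) - sum_{j=1..k-1} phi_{k-1,j} rho(k-j)]
            / [1 - sum_{j=1..k-1} phi_{k-1,j} rho(j)],
  phi_{k,j} = phi_{k-1,j} - phi_{kk} phi_{k-1,k-j},  j = 1..k-1.
Step k = 1:
  phi_11 = rho(1) = -0.3682.
Step k = 2:
  phi_22 = [rho(2) - phi_11 rho(1)] / [1 - phi_11 rho(1)] = [0.1273 - (-0.3682)(-0.3682)] / [1 - (-0.3682)(-0.3682)]
         = -0.00827124 / 0.86442876 = -0.009568.
  Update: phi_21 = phi_11 - phi_22 phi_11 = -0.3682 - (-0.009568)(-0.3682) = -0.371723.
Step k = 3:
  phi_33 = [rho(3) - phi_21 rho(2) - phi_22 rho(1)] / [1 - phi_21 rho(1) - phi_22 rho(2)]
    numerator   = -0.3376 - (-0.371723)(0.1273) - (-0.009568)(-0.3682) = -0.29380275
    denominator = 1 - (-0.371723)(-0.3682) - (-0.009568)(0.1273) = 0.86434962
  phi_33 = -0.29380275 / 0.86434962 = -0.3399.
Therefore phi_{33} = -0.3399.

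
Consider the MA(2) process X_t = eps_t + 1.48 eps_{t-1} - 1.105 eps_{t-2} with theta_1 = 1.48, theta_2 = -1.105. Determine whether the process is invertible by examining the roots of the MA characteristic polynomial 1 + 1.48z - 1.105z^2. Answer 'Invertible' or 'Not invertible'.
\text{Not invertible}

The MA(q) characteristic polynomial is P(z) = 1 + 1.48z - 1.105z^2.
Invertibility requires all roots to lie outside the unit circle, i.e. |z| > 1 for every root.
Set 1 + (1.48) z + (-1.105) z^2 = 0, i.e. a z^2 + b z + c = 0 with a = -1.105, b = 1.48, c = 1.
Discriminant D = b^2 - 4ac = (1.48)^2 - 4*(-1.105)*1 = 2.1904 - (-4.42) = 6.6104.
D >= 0, so the roots are real: z = (-b +/- sqrt(D)) / (2a) = (-1.48 +/- 2.57107) / (-2.21).
  z_1 = (-1.48 + 2.57107) / (-2.21) = -0.4937,   |z_1| = 0.4937.
  z_2 = (-1.48 - 2.57107) / (-2.21) = 1.8331,   |z_2| = 1.8331.
Moduli of all roots: 0.4937, 1.8331.
All moduli strictly greater than 1? No.
Verdict: Not invertible.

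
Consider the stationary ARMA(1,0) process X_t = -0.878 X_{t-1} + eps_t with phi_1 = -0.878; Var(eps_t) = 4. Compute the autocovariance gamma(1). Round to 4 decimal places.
\gamma(1) = -15.3285

Multiply the model equation by X_{t-k} and take expectations. With theta_0 = psi_0 = 1 and psi_j the MA(infinity) weights, this gives
  gamma(k) - sum_i phi_i gamma(k-i) = c_k,
  c_k = sigma^2 * sum_{j=k..q} theta_j psi_{j-k}   (c_k = 0 for k > q),
using gamma(-m) = gamma(m).
Pure AR (q = 0): c_0 = sigma^2 = 4, c_k = 0 for k >= 1.
Equations for k = 0 and k = 1 (AR order 1):
  gamma(0) = phi_1 gamma(1) + c_0
  gamma(1) = phi_1 gamma(0) + c_1
Substituting the second into the first: gamma(0) (1 - phi_1^2) = c_0 + phi_1 c_1, so
  gamma(0) = c_0 / (1 - phi_1^2) = 4 / (1 - (-0.878)^2) = 4 / 0.229116 = 17.458405.
  gamma(1) = phi_1 gamma(0) = (-0.878)(17.458405) = -15.32848.
Therefore gamma(1) = -15.3285 (to 4 decimal places).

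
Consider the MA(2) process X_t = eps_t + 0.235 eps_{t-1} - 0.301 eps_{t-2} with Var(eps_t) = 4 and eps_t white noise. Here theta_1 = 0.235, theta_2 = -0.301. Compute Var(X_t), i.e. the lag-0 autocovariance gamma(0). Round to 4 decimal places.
\gamma(0) = 4.5833

For an MA(q) process X_t = eps_t + sum_i theta_i eps_{t-i} with
Var(eps_t) = sigma^2, the variance is
  gamma(0) = sigma^2 * (1 + sum_i theta_i^2).
  sum_i theta_i^2 = (0.235)^2 + (-0.301)^2 = 0.055225 + 0.090601 = 0.145826.
  gamma(0) = 4 * (1 + 0.145826) = 4 * 1.145826 = 4.583304, which rounds to 4.5833.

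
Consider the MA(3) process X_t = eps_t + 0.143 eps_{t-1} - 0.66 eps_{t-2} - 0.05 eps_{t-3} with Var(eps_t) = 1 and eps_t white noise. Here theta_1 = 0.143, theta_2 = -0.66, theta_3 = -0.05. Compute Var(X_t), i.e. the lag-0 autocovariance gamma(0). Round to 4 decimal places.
\gamma(0) = 1.4585

For an MA(q) process X_t = eps_t + sum_i theta_i eps_{t-i} with
Var(eps_t) = sigma^2, the variance is
  gamma(0) = sigma^2 * (1 + sum_i theta_i^2).
  sum_i theta_i^2 = (0.143)^2 + (-0.66)^2 + (-0.05)^2 = 0.020449 + 0.4356 + 0.0025 = 0.458549.
  gamma(0) = 1 * (1 + 0.458549) = 1 * 1.458549 = 1.458549, which rounds to 1.4585.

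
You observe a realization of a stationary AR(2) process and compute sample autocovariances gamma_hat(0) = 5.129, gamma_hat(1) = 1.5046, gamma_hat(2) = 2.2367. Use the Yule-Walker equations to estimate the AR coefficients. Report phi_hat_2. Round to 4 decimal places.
\hat\phi_{2} = 0.3830

The Yule-Walker equations for an AR(p) process read, in matrix form,
  Gamma_p phi = r_p,   with   (Gamma_p)_{ij} = gamma(|i - j|),
                       (r_p)_i = gamma(i),   i,j = 1..p.
Substitute the sample gammas (Toeplitz matrix and right-hand side of size 2):
  Gamma_p = [[5.129, 1.5046], [1.5046, 5.129]]
  r_p     = [1.5046, 2.2367]
Written out:
  5.129 phi_1 + 1.5046 phi_2 = 1.5046
  1.5046 phi_1 + 5.129 phi_2 = 2.2367
Solve by Cramer's rule:
  det = gamma(0)^2 - gamma(1)^2 = (5.129)^2 - (1.5046)^2 = 26.306641 - 2.26382116 = 24.04281984
  phi_hat_1 = [gamma(1) gamma(0) - gamma(1) gamma(2)] / det = [(1.5046)(5.129) - (1.5046)(2.2367)] / 24.04281984 = 4.35175458 / 24.04281984 = 0.181
  phi_hat_2 = [gamma(0) gamma(2) - gamma(1)^2] / det = [(5.129)(2.2367) - (1.5046)^2] / 24.04281984 = 9.20821314 / 24.04281984 = 0.383
So phi_hat = [0.1810, 0.3830].
Therefore phi_hat_2 = 0.3830.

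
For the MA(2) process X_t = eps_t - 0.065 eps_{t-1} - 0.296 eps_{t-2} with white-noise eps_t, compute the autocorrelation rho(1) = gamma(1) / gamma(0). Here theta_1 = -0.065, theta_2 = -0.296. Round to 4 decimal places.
\rho(1) = -0.0419

For an MA(q) process with theta_0 = 1, the autocovariance is
  gamma(k) = sigma^2 * sum_{i=0..q-k} theta_i * theta_{i+k},
and rho(k) = gamma(k) / gamma(0). Sigma^2 cancels.
  numerator   = (1)*(-0.065) + (-0.065)*(-0.296) = -0.04576.
  denominator = (1)^2 + (-0.065)^2 + (-0.296)^2 = 1.091841.
  rho(1) = -0.04576 / 1.091841 = -0.0419.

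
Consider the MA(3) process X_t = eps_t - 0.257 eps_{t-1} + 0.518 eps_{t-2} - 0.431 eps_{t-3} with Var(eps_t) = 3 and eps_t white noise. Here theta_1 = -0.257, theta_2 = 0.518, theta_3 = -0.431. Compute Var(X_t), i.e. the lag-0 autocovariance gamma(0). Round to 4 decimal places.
\gamma(0) = 4.5604

For an MA(q) process X_t = eps_t + sum_i theta_i eps_{t-i} with
Var(eps_t) = sigma^2, the variance is
  gamma(0) = sigma^2 * (1 + sum_i theta_i^2).
  sum_i theta_i^2 = (-0.257)^2 + (0.518)^2 + (-0.431)^2 = 0.066049 + 0.268324 + 0.185761 = 0.520134.
  gamma(0) = 3 * (1 + 0.520134) = 3 * 1.520134 = 4.560402, which rounds to 4.5604.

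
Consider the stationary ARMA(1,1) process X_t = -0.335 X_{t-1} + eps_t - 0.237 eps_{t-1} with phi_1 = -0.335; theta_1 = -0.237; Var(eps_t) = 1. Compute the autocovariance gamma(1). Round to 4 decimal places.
\gamma(1) = -0.6955

Multiply the model equation by X_{t-k} and take expectations. With theta_0 = psi_0 = 1 and psi_j the MA(infinity) weights, this gives
  gamma(k) - sum_i phi_i gamma(k-i) = c_k,
  c_k = sigma^2 * sum_{j=k..q} theta_j psi_{j-k}   (c_k = 0 for k > q),
using gamma(-m) = gamma(m).
psi-weights needed (psi_j = theta_j + sum_i phi_i psi_{j-i}):
  psi_1 = theta_1 + phi_1 = -0.237 + (-0.335) = -0.572
Right-hand sides:
  c_0 = sigma^2 (1 + theta_1 psi_1) = 1 * (1 + (-0.237)(-0.572)) = 1 * 1.135564 = 1.135564
  c_1 = sigma^2 theta_1 = 1 * (-0.237) = -0.237
  c_2 = 0
Equations for k = 0 and k = 1 (AR order 1):
  gamma(0) = phi_1 gamma(1) + c_0
  gamma(1) = phi_1 gamma(0) + c_1
Substituting the second into the first: gamma(0) (1 - phi_1^2) = c_0 + phi_1 c_1, so
  gamma(0) = (c_0 + phi_1 c_1) / (1 - phi_1^2) = (1.135564 + (-0.335)(-0.237)) / (1 - (-0.335)^2) = 1.214959 / 0.887775 = 1.368544.
  gamma(1) = phi_1 gamma(0) + c_1 = (-0.335)(1.368544) + (-0.237) = -0.695462.
Therefore gamma(1) = -0.6955 (to 4 decimal places).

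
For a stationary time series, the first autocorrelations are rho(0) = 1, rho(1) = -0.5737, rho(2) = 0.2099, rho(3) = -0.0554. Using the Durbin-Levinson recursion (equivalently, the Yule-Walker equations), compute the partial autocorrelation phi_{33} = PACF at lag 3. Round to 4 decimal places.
\phi_{33} = -0.0239

The PACF at lag k is phi_{kk}, the last component of the solution
to the Yule-Walker system G_k phi = r_k where
  (G_k)_{ij} = rho(|i - j|), (r_k)_i = rho(i), i,j = 1..k.
Equivalently, Durbin-Levinson gives phi_{kk} iteratively:
  phi_{11} = rho(1)
  phi_{kk} = [rho(k) - sum_{j=1..k-1} phi_{k-1,j} rho(k-j)]
            / [1 - sum_{j=1..k-1} phi_{k-1,j} rho(j)],
  phi_{k,j} = phi_{k-1,j} - phi_{kk} phi_{k-1,k-j},  j = 1..k-1.
Step k = 1:
  phi_11 = rho(1) = -0.5737.
Step k = 2:
  phi_22 = [rho(2) - phi_11 rho(1)] / [1 - phi_11 rho(1)] = [0.2099 - (-0.5737)(-0.5737)] / [1 - (-0.5737)(-0.5737)]
         = -0.11923169 / 0.67086831 = -0.177727.
  Update: phi_21 = phi_11 - phi_22 phi_11 = -0.5737 - (-0.177727)(-0.5737) = -0.675662.
Step k = 3:
  phi_33 = [rho(3) - phi_21 rho(2) - phi_22 rho(1)] / [1 - phi_21 rho(1) - phi_22 rho(2)]
    numerator   = -0.0554 - (-0.675662)(0.2099) - (-0.177727)(-0.5737) = -0.01554072
    denominator = 1 - (-0.675662)(-0.5737) - (-0.177727)(0.2099) = 0.64967757
  phi_33 = -0.01554072 / 0.64967757 = -0.0239.
Therefore phi_{33} = -0.0239.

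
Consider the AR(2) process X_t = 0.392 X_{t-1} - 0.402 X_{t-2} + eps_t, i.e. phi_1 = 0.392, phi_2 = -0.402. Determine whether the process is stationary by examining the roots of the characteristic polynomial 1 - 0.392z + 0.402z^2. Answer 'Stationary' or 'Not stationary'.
\text{Stationary}

The AR(p) characteristic polynomial is P(z) = 1 - 0.392z + 0.402z^2.
Stationarity requires all roots to lie outside the unit circle, i.e. |z| > 1 for every root.
Set 1 + (-0.392) z + (0.402) z^2 = 0, i.e. a z^2 + b z + c = 0 with a = 0.402, b = -0.392, c = 1.
Discriminant D = b^2 - 4ac = (-0.392)^2 - 4*(0.402)*1 = 0.153664 - (1.608) = -1.454336.
D < 0, so the roots are the complex-conjugate pair z = (-b +/- i sqrt(-D)) / (2a) = 0.4876 +/- 1.4999i.
For a conjugate pair |z|^2 = z * conj(z) = (product of roots) = c/a = 1/(0.402) = 2.487562, so |z| = sqrt(2.487562) = 1.5772 for both roots.
Moduli of all roots: 1.5772, 1.5772.
All moduli strictly greater than 1? Yes.
Verdict: Stationary.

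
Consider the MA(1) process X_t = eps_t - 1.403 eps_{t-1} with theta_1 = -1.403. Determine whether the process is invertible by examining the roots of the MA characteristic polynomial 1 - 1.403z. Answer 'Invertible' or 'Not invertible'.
\text{Not invertible}

The MA(q) characteristic polynomial is P(z) = 1 - 1.403z.
Invertibility requires all roots to lie outside the unit circle, i.e. |z| > 1 for every root.
This is linear in z: 1 + (-1.403) z = 0  =>  z = -1/(-1.403) = 0.712758,  |z| = 0.712758.
Moduli of all roots: 0.7128.
All moduli strictly greater than 1? No.
Verdict: Not invertible.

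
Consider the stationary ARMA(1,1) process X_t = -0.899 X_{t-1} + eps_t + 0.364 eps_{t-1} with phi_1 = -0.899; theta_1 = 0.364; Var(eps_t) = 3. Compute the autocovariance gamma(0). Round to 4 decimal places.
\gamma(0) = 7.4770

Multiply the model equation by X_{t-k} and take expectations. With theta_0 = psi_0 = 1 and psi_j the MA(infinity) weights, this gives
  gamma(k) - sum_i phi_i gamma(k-i) = c_k,
  c_k = sigma^2 * sum_{j=k..q} theta_j psi_{j-k}   (c_k = 0 for k > q),
using gamma(-m) = gamma(m).
psi-weights needed (psi_j = theta_j + sum_i phi_i psi_{j-i}):
  psi_1 = theta_1 + phi_1 = 0.364 + (-0.899) = -0.535
Right-hand sides:
  c_0 = sigma^2 (1 + theta_1 psi_1) = 3 * (1 + (0.364)(-0.535)) = 3 * 0.80526 = 2.41578
  c_1 = sigma^2 theta_1 = 3 * (0.364) = 1.092
  c_2 = 0
Equations for k = 0 and k = 1 (AR order 1):
  gamma(0) = phi_1 gamma(1) + c_0
  gamma(1) = phi_1 gamma(0) + c_1
Substituting the second into the first: gamma(0) (1 - phi_1^2) = c_0 + phi_1 c_1, so
  gamma(0) = (c_0 + phi_1 c_1) / (1 - phi_1^2) = (2.41578 + (-0.899)(1.092)) / (1 - (-0.899)^2) = 1.434072 / 0.191799 = 7.476952.
Therefore gamma(0) = 7.4770 (to 4 decimal places).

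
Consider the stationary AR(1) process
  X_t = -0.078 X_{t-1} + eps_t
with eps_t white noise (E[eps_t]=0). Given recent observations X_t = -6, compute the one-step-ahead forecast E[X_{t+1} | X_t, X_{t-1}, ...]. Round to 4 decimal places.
E[X_{t+1} \mid \mathcal F_t] = 0.4680

For an AR(p) model X_t = c + sum_i phi_i X_{t-i} + eps_t, the
one-step-ahead conditional mean is
  E[X_{t+1} | X_t, ...] = c + sum_i phi_i X_{t+1-i}.
Substitute known values:
  E[X_{t+1} | ...] = (-0.078) * (-6)
                   = 0.4680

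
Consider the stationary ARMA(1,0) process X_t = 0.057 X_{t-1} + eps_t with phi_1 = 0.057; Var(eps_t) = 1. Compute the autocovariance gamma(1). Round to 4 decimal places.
\gamma(1) = 0.0572

Multiply the model equation by X_{t-k} and take expectations. With theta_0 = psi_0 = 1 and psi_j the MA(infinity) weights, this gives
  gamma(k) - sum_i phi_i gamma(k-i) = c_k,
  c_k = sigma^2 * sum_{j=k..q} theta_j psi_{j-k}   (c_k = 0 for k > q),
using gamma(-m) = gamma(m).
Pure AR (q = 0): c_0 = sigma^2 = 1, c_k = 0 for k >= 1.
Equations for k = 0 and k = 1 (AR order 1):
  gamma(0) = phi_1 gamma(1) + c_0
  gamma(1) = phi_1 gamma(0) + c_1
Substituting the second into the first: gamma(0) (1 - phi_1^2) = c_0 + phi_1 c_1, so
  gamma(0) = c_0 / (1 - phi_1^2) = 1 / (1 - (0.057)^2) = 1 / 0.996751 = 1.00326.
  gamma(1) = phi_1 gamma(0) = (0.057)(1.00326) = 0.057186.
Therefore gamma(1) = 0.0572 (to 4 decimal places).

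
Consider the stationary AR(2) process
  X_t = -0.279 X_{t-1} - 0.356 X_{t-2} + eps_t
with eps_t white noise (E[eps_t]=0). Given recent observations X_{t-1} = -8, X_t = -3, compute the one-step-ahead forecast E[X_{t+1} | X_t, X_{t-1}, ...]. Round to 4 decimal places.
E[X_{t+1} \mid \mathcal F_t] = 3.6850

For an AR(p) model X_t = c + sum_i phi_i X_{t-i} + eps_t, the
one-step-ahead conditional mean is
  E[X_{t+1} | X_t, ...] = c + sum_i phi_i X_{t+1-i}.
Substitute known values:
  E[X_{t+1} | ...] = (-0.279) * (-3) + (-0.356) * (-8)
                   = 3.6850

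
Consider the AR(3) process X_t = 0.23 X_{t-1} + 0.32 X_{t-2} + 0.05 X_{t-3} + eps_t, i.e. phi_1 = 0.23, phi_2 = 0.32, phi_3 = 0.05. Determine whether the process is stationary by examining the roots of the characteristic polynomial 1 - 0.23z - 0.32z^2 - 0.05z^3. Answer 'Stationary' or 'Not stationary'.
\text{Stationary}

The AR(p) characteristic polynomial is P(z) = 1 - 0.23z - 0.32z^2 - 0.05z^3.
Stationarity requires all roots to lie outside the unit circle, i.e. |z| > 1 for every root.
Degree 3: look for a simple real root z0 first, then factor out (1 - z/z0) and solve the remaining quadratic.
Testing z0 = -4: P(-4) = 1 + (-0.23)(-4) + (-0.32)(-4)^2 + (-0.05)(-4)^3
  = 1 + (0.92) + (-5.12) + (3.2) = 0.  So z_0 = -4 is a root, |z_0| = 4.
Divide out the factor (1 + 0.25 z) = (1 - z/z0) (since 1/z0 = -0.25):
  P(z) = (1 + 0.25 z)(1 + (-0.48) z + (-0.2) z^2)
  [check: z-coef -0.48 - (-0.25) = -0.23; z^2-coef -0.2 - (-0.25)(-0.48) = -0.32; z^3-coef -(-0.25)(-0.2) = -0.05.]
Remaining roots from the quadratic factor 1 + (-0.48) z + (-0.2) z^2:
  Set 1 + (-0.48) z + (-0.2) z^2 = 0, i.e. a z^2 + b z + c = 0 with a = -0.2, b = -0.48, c = 1.
  Discriminant D = b^2 - 4ac = (-0.48)^2 - 4*(-0.2)*1 = 0.2304 - (-0.8) = 1.0304.
  D >= 0, so the roots are real: z = (-b +/- sqrt(D)) / (2a) = (0.48 +/- 1.015086) / (-0.4).
    z_1 = (0.48 + 1.015086) / (-0.4) = -3.7377,   |z_1| = 3.7377.
    z_2 = (0.48 - 1.015086) / (-0.4) = 1.3377,   |z_2| = 1.3377.
Moduli of all roots: 4.0000, 3.7377, 1.3377.
All moduli strictly greater than 1? Yes.
Verdict: Stationary.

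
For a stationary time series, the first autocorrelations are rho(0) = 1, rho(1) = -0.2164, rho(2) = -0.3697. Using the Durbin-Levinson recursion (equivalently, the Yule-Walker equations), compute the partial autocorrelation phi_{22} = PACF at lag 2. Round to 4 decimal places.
\phi_{22} = -0.4370

The PACF at lag k is phi_{kk}, the last component of the solution
to the Yule-Walker system G_k phi = r_k where
  (G_k)_{ij} = rho(|i - j|), (r_k)_i = rho(i), i,j = 1..k.
Equivalently, Durbin-Levinson gives phi_{kk} iteratively:
  phi_{11} = rho(1)
  phi_{kk} = [rho(k) - sum_{j=1..k-1} phi_{k-1,j} rho(k-j)]
            / [1 - sum_{j=1..k-1} phi_{k-1,j} rho(j)],
  phi_{k,j} = phi_{k-1,j} - phi_{kk} phi_{k-1,k-j},  j = 1..k-1.
Step k = 1:
  phi_11 = rho(1) = -0.2164.
Step k = 2:
  phi_22 = [rho(2) - phi_11 rho(1)] / [1 - phi_11 rho(1)] = [-0.3697 - (-0.2164)(-0.2164)] / [1 - (-0.2164)(-0.2164)]
         = -0.41652896 / 0.95317104 = -0.437.
Therefore phi_{22} = -0.4370.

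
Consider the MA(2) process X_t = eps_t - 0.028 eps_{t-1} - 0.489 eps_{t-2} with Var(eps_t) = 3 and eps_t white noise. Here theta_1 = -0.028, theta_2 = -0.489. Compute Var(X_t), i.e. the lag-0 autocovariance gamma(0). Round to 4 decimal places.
\gamma(0) = 3.7197

For an MA(q) process X_t = eps_t + sum_i theta_i eps_{t-i} with
Var(eps_t) = sigma^2, the variance is
  gamma(0) = sigma^2 * (1 + sum_i theta_i^2).
  sum_i theta_i^2 = (-0.028)^2 + (-0.489)^2 = 0.000784 + 0.239121 = 0.239905.
  gamma(0) = 3 * (1 + 0.239905) = 3 * 1.239905 = 3.719715, which rounds to 3.7197.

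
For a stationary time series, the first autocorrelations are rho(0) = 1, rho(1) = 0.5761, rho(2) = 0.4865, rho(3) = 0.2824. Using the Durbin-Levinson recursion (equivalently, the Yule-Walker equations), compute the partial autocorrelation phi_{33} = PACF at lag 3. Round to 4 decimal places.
\phi_{33} = -0.1049

The PACF at lag k is phi_{kk}, the last component of the solution
to the Yule-Walker system G_k phi = r_k where
  (G_k)_{ij} = rho(|i - j|), (r_k)_i = rho(i), i,j = 1..k.
Equivalently, Durbin-Levinson gives phi_{kk} iteratively:
  phi_{11} = rho(1)
  phi_{kk} = [rho(k) - sum_{j=1..k-1} phi_{k-1,j} rho(k-j)]
            / [1 - sum_{j=1..k-1} phi_{k-1,j} rho(j)],
  phi_{k,j} = phi_{k-1,j} - phi_{kk} phi_{k-1,k-j},  j = 1..k-1.
Step k = 1:
  phi_11 = rho(1) = 0.5761.
Step k = 2:
  phi_22 = [rho(2) - phi_11 rho(1)] / [1 - phi_11 rho(1)] = [0.4865 - (0.5761)(0.5761)] / [1 - (0.5761)(0.5761)]
         = 0.15460879 / 0.66810879 = 0.231413.
  Update: phi_21 = phi_11 - phi_22 phi_11 = 0.5761 - (0.231413)(0.5761) = 0.442783.
Step k = 3:
  phi_33 = [rho(3) - phi_21 rho(2) - phi_22 rho(1)] / [1 - phi_21 rho(1) - phi_22 rho(2)]
    numerator   = 0.2824 - (0.442783)(0.4865) - (0.231413)(0.5761) = -0.06633083
    denominator = 1 - (0.442783)(0.5761) - (0.231413)(0.4865) = 0.63233037
  phi_33 = -0.06633083 / 0.63233037 = -0.1049.
Therefore phi_{33} = -0.1049.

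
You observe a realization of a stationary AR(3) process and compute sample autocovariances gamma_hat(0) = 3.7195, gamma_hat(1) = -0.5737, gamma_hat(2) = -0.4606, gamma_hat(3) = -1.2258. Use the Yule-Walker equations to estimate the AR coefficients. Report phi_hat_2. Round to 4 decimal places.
\hat\phi_{2} = -0.2210

The Yule-Walker equations for an AR(p) process read, in matrix form,
  Gamma_p phi = r_p,   with   (Gamma_p)_{ij} = gamma(|i - j|),
                       (r_p)_i = gamma(i),   i,j = 1..p.
Substitute the sample gammas (Toeplitz matrix and right-hand side of size 3):
  Gamma_p = [[3.7195, -0.5737, -0.4606], [-0.5737, 3.7195, -0.5737], [-0.4606, -0.5737, 3.7195]]
  r_p     = [-0.5737, -0.4606, -1.2258]
Written out (R1..R3):
  (R1) 3.7195 phi_1 - 0.5737 phi_2 - 0.4606 phi_3 = -0.5737
  (R2) -0.5737 phi_1 + 3.7195 phi_2 - 0.5737 phi_3 = -0.4606
  (R3) -0.4606 phi_1 - 0.5737 phi_2 + 3.7195 phi_3 = -1.2258
Gaussian elimination:
  R2 <- R2 - (-0.5737/3.7195) R1 = R2 - (-0.154241) R1:  3.631012 phi_2 - 0.644743 phi_3 = -0.549088
  R3 <- R3 - (-0.4606/3.7195) R1 = R3 - (-0.123834) R1:  -0.644743 phi_2 + 3.662462 phi_3 = -1.296843
  R3 <- R3 - (-0.644743/3.631012) R2 = R3 - (-0.177566) R2:  3.547978 phi_3 = -1.394343
Back-substitution:
  phi_hat_3 = -1.394343 / 3.547978 = -0.392996
  phi_hat_2 = (-0.549088 - (-0.644743)(-0.392996)) / 3.631012 = -0.221005
  phi_hat_1 = (-0.5737 - (-0.5737)(-0.221005) - (-0.4606)(-0.392996)) / 3.7195 = -0.236995
So phi_hat = [-0.2370, -0.2210, -0.3930].
Therefore phi_hat_2 = -0.2210.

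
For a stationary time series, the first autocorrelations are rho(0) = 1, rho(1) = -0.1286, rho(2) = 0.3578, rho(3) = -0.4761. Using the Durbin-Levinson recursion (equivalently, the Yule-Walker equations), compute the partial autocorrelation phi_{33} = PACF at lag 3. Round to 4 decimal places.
\phi_{33} = -0.4641

The PACF at lag k is phi_{kk}, the last component of the solution
to the Yule-Walker system G_k phi = r_k where
  (G_k)_{ij} = rho(|i - j|), (r_k)_i = rho(i), i,j = 1..k.
Equivalently, Durbin-Levinson gives phi_{kk} iteratively:
  phi_{11} = rho(1)
  phi_{kk} = [rho(k) - sum_{j=1..k-1} phi_{k-1,j} rho(k-j)]
            / [1 - sum_{j=1..k-1} phi_{k-1,j} rho(j)],
  phi_{k,j} = phi_{k-1,j} - phi_{kk} phi_{k-1,k-j},  j = 1..k-1.
Step k = 1:
  phi_11 = rho(1) = -0.1286.
Step k = 2:
  phi_22 = [rho(2) - phi_11 rho(1)] / [1 - phi_11 rho(1)] = [0.3578 - (-0.1286)(-0.1286)] / [1 - (-0.1286)(-0.1286)]
         = 0.34126204 / 0.98346204 = 0.347001.
  Update: phi_21 = phi_11 - phi_22 phi_11 = -0.1286 - (0.347001)(-0.1286) = -0.083976.
Step k = 3:
  phi_33 = [rho(3) - phi_21 rho(2) - phi_22 rho(1)] / [1 - phi_21 rho(1) - phi_22 rho(2)]
    numerator   = -0.4761 - (-0.083976)(0.3578) - (0.347001)(-0.1286) = -0.4014292
    denominator = 1 - (-0.083976)(-0.1286) - (0.347001)(0.3578) = 0.86504387
  phi_33 = -0.4014292 / 0.86504387 = -0.4641.
Therefore phi_{33} = -0.4641.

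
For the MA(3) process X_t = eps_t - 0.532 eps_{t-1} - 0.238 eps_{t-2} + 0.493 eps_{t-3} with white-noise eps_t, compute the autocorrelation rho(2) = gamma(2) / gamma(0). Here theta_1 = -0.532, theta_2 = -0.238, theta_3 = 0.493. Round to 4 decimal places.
\rho(2) = -0.3161

For an MA(q) process with theta_0 = 1, the autocovariance is
  gamma(k) = sigma^2 * sum_{i=0..q-k} theta_i * theta_{i+k},
and rho(k) = gamma(k) / gamma(0). Sigma^2 cancels.
  numerator   = (1)*(-0.238) + (-0.532)*(0.493) = -0.500276.
  denominator = (1)^2 + (-0.532)^2 + (-0.238)^2 + (0.493)^2 = 1.582717.
  rho(2) = -0.500276 / 1.582717 = -0.3161.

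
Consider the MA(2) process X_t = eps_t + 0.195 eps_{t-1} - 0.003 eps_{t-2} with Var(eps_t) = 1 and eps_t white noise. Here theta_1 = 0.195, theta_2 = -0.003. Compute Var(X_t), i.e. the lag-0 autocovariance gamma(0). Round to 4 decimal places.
\gamma(0) = 1.0380

For an MA(q) process X_t = eps_t + sum_i theta_i eps_{t-i} with
Var(eps_t) = sigma^2, the variance is
  gamma(0) = sigma^2 * (1 + sum_i theta_i^2).
  sum_i theta_i^2 = (0.195)^2 + (-0.003)^2 = 0.038025 + 0.000009 = 0.038034.
  gamma(0) = 1 * (1 + 0.038034) = 1 * 1.038034 = 1.038034, which rounds to 1.0380.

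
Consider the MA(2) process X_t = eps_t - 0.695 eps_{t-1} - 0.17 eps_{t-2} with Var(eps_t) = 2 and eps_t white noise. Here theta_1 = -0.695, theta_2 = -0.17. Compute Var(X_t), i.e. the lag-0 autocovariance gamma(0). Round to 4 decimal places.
\gamma(0) = 3.0239

For an MA(q) process X_t = eps_t + sum_i theta_i eps_{t-i} with
Var(eps_t) = sigma^2, the variance is
  gamma(0) = sigma^2 * (1 + sum_i theta_i^2).
  sum_i theta_i^2 = (-0.695)^2 + (-0.17)^2 = 0.483025 + 0.0289 = 0.511925.
  gamma(0) = 2 * (1 + 0.511925) = 2 * 1.511925 = 3.02385, which rounds to 3.0239.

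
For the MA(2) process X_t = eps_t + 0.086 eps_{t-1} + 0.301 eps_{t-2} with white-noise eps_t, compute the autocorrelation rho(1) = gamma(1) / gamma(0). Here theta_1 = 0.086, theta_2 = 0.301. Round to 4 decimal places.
\rho(1) = 0.1019

For an MA(q) process with theta_0 = 1, the autocovariance is
  gamma(k) = sigma^2 * sum_{i=0..q-k} theta_i * theta_{i+k},
and rho(k) = gamma(k) / gamma(0). Sigma^2 cancels.
  numerator   = (1)*(0.086) + (0.086)*(0.301) = 0.111886.
  denominator = (1)^2 + (0.086)^2 + (0.301)^2 = 1.097997.
  rho(1) = 0.111886 / 1.097997 = 0.1019.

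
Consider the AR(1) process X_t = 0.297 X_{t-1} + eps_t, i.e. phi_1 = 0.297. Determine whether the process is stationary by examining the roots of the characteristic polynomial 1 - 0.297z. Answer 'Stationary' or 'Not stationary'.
\text{Stationary}

The AR(p) characteristic polynomial is P(z) = 1 - 0.297z.
Stationarity requires all roots to lie outside the unit circle, i.e. |z| > 1 for every root.
This is linear in z: 1 + (-0.297) z = 0  =>  z = -1/(-0.297) = 3.367003,  |z| = 3.367003.
Moduli of all roots: 3.3670.
All moduli strictly greater than 1? Yes.
Verdict: Stationary.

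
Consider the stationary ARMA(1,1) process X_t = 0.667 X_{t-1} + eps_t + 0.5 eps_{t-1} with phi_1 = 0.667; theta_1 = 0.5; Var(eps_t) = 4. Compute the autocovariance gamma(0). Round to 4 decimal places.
\gamma(0) = 13.8135

Multiply the model equation by X_{t-k} and take expectations. With theta_0 = psi_0 = 1 and psi_j the MA(infinity) weights, this gives
  gamma(k) - sum_i phi_i gamma(k-i) = c_k,
  c_k = sigma^2 * sum_{j=k..q} theta_j psi_{j-k}   (c_k = 0 for k > q),
using gamma(-m) = gamma(m).
psi-weights needed (psi_j = theta_j + sum_i phi_i psi_{j-i}):
  psi_1 = theta_1 + phi_1 = 0.5 + (0.667) = 1.167
Right-hand sides:
  c_0 = sigma^2 (1 + theta_1 psi_1) = 4 * (1 + (0.5)(1.167)) = 4 * 1.5835 = 6.334
  c_1 = sigma^2 theta_1 = 4 * (0.5) = 2
  c_2 = 0
Equations for k = 0 and k = 1 (AR order 1):
  gamma(0) = phi_1 gamma(1) + c_0
  gamma(1) = phi_1 gamma(0) + c_1
Substituting the second into the first: gamma(0) (1 - phi_1^2) = c_0 + phi_1 c_1, so
  gamma(0) = (c_0 + phi_1 c_1) / (1 - phi_1^2) = (6.334 + (0.667)(2)) / (1 - (0.667)^2) = 7.668 / 0.555111 = 13.813454.
Therefore gamma(0) = 13.8135 (to 4 decimal places).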